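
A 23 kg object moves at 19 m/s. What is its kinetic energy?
KE = ½mv² = ½×23×19² = 4151.5 J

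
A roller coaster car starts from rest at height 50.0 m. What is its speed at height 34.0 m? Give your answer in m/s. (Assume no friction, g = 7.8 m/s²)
mgh₁ = ½mv₂² + mgh₂ → v₂ = √(2g(h₁−h₂)) = √(2×7.8×(50−34)) = 15.8 m/s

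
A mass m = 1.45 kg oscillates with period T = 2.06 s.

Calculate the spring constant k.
T = 2π√(m/k) → k = m(2π/T)² = 1.45×(2π/2.06)² = 13.49 N/m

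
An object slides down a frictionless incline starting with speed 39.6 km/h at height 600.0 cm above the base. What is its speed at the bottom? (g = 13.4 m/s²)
½mv₀² + mgh = ½mv² → v = √(v₀² + 2gh) = √(11² + 2×13.4×6) = 16.79 m/s = 60.43 km/h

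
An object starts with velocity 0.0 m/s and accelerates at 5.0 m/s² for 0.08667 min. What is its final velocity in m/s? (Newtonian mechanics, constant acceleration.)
v = v₀ + at (with unit conversion) = 26.0 m/s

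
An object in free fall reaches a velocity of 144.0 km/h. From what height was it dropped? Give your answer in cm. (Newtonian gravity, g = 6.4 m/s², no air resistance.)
h = v²/(2g) (with unit conversion) = 12500.0 cm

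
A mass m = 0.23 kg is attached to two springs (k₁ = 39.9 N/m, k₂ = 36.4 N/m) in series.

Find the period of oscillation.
k_eq = k₁k₂/(k₁+k₂) = 19.03 N/m
T = 2π√(m/k_eq) = 2π√(0.23/19.03) = 0.6907 s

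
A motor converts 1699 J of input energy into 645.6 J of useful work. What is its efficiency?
η = W_out/W_in = 645.6/1699 = 0.38 = 38.0%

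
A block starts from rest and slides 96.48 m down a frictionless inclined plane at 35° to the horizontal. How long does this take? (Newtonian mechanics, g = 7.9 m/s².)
a = g sin(θ) = 7.9 × sin(35°) = 4.53 m/s²
t = √(2d/a) = √(2 × 96.48 / 4.53) = 6.53 s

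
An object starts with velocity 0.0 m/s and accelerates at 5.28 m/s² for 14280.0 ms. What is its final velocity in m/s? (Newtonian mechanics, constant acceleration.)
v = v₀ + at (with unit conversion) = 75.4 m/s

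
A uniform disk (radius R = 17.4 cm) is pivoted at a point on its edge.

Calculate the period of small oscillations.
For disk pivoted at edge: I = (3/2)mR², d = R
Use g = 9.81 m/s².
I/m = (3/2)R² = 0.04541 m²; d = R = 0.174 m
T = 2π√((3/2)R²/(gR)) = 2π√(3R/(2g)) = 1.025 s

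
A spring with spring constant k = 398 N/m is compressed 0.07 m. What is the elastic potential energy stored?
PE = ½kx² = ½×398×0.07² = 0.9751 J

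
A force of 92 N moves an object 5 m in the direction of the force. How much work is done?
W = Fd = 92×5 = 460.0 J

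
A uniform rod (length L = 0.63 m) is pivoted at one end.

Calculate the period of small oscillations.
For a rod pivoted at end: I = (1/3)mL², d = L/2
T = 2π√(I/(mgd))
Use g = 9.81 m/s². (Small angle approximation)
I/m = (1/3)L² = 0.1323 m²; d = L/2 = 0.315 m
T = 2π√(I/(mgd)) = 2π√(0.1323/(9.81×0.315)) = 1.3 s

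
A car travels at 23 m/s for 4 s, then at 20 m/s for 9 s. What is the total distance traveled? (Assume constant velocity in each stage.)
d₁ = v₁t₁ = 23 × 4 = 92 m
d₂ = v₂t₂ = 20 × 9 = 180 m
d_total = 92 + 180 = 272 m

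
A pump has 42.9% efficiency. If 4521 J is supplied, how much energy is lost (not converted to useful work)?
W_out = η × W_in = 0.429×4521 = 1939.5 J
W_lost = W_in − W_out = 4521 − 1939.5 = 2581.5 J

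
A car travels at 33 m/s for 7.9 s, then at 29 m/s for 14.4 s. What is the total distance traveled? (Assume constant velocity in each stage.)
d₁ = v₁t₁ = 33 × 7.9 = 260.7 m
d₂ = v₂t₂ = 29 × 14.4 = 417.6 m
d_total = 260.7 + 417.6 = 678.3 m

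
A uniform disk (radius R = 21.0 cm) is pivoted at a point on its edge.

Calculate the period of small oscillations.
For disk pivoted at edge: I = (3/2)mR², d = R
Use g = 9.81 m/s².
I/m = (3/2)R² = 0.06615 m²; d = R = 0.21 m
T = 2π√((3/2)R²/(gR)) = 2π√(3R/(2g)) = 1.126 s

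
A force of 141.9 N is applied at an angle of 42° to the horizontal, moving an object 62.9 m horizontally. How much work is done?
W = Fd cosθ = 141.9×62.9×cos(42°) = 6632.9 J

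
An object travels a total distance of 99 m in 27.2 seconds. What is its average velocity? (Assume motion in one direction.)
v_avg = Δd / Δt = 99 / 27.2 = 3.64 m/s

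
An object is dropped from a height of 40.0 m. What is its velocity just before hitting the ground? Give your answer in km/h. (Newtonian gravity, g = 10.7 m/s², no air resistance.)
v = √(2gh) (with unit conversion) = 105.3 km/h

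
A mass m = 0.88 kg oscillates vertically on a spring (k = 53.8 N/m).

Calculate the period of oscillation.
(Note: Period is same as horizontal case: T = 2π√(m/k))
T = 2π√(m/k) = 2π√(0.88/53.8) = 0.8036 s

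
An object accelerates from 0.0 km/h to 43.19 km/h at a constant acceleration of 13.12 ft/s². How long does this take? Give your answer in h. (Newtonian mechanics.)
t = (v - v₀)/a (with unit conversion) = 0.0008334 h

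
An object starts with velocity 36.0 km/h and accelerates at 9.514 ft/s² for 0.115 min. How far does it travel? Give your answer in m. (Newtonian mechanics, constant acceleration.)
d = v₀t + ½at² (with unit conversion) = 138.0 m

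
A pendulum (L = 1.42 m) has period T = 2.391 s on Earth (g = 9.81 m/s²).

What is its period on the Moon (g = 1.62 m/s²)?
T = 2π√(L/g), so T_moon/T_earth = √(g_earth/g_moon)
T_moon = 2π√(1.42/1.62) = 5.883 s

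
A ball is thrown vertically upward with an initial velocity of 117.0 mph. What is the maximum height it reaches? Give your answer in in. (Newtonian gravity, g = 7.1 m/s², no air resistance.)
h_max = v₀²/(2g) (with unit conversion) = 7585.0 in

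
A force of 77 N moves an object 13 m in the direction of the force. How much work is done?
W = Fd = 77×13 = 1001.0 J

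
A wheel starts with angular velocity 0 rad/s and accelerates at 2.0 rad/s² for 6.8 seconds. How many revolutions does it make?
θ = ω₀t + ½αt² = 0×6.8 + ½×2.0×6.8² = 46.24 rad
Revolutions = θ/(2π) = 46.24/(2π) = 7.36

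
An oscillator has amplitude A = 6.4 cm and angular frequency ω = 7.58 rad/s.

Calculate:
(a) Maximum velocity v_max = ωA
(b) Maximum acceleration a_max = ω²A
v_max = ωA = 7.58×0.064 = 0.4851 m/s
a_max = ω²A = 7.58²×0.064 = 3.677 m/s²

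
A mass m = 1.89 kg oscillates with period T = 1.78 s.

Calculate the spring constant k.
T = 2π√(m/k) → k = m(2π/T)² = 1.89×(2π/1.78)² = 23.55 N/m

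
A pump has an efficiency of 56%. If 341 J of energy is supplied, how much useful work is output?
W_out = η × W_in = 0.56 × 341 = 190.96 J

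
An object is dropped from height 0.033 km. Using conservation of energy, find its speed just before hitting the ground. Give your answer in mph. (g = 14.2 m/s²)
mgh = ½mv² → v = √(2gh) = √(2×14.2×33) = 30.61 m/s = 68.48 mph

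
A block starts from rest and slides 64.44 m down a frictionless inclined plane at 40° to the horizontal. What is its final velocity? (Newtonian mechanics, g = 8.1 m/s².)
a = g sin(θ) = 8.1 × sin(40°) = 5.21 m/s²
v = √(2ad) = √(2 × 5.21 × 64.44) = 25.9 m/s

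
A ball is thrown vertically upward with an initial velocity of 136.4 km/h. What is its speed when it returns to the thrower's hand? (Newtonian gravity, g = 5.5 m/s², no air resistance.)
By conservation of energy, the ball returns at the same speed = 136.4 km/h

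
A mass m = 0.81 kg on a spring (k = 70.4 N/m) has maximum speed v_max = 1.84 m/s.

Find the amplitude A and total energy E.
½mv²_max = ½kA² → A = v_max√(m/k) = 1.84×√(0.81/70.4) = 0.1974 m = 19.74 cm
E = ½mv²_max = ½×0.81×1.84² = 1.371 J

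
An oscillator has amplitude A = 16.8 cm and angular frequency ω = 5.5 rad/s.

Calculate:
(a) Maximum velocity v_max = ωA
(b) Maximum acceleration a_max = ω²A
v_max = ωA = 5.5×0.168 = 0.924 m/s
a_max = ω²A = 5.5²×0.168 = 5.082 m/s²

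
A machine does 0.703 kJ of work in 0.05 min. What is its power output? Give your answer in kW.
P = W/t = 703 J / 3 s = 234.3 W = 0.2343 kW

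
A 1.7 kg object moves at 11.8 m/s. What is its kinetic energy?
KE = ½mv² = ½×1.7×11.8² = 118.354 J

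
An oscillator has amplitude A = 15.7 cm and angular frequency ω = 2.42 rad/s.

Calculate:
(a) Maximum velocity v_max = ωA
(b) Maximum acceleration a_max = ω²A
v_max = ωA = 2.42×0.157 = 0.3799 m/s
a_max = ω²A = 2.42²×0.157 = 0.9195 m/s²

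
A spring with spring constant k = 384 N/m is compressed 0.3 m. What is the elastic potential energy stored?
PE = ½kx² = ½×384×0.3² = 17.28 J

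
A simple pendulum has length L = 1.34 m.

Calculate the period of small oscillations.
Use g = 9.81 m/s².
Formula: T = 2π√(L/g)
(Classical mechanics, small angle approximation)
T = 2π√(L/g) = 2π√(1.34/9.81) = 2.322 s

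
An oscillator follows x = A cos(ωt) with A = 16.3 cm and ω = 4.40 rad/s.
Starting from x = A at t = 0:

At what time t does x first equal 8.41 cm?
cos(ωt) = x/A = 8.41/16.3 = 0.516
ωt = arccos(0.516) = 1.029 rad
t = 1.029/4.4 = 0.2338 s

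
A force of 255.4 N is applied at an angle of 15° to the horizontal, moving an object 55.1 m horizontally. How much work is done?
W = Fd cosθ = 255.4×55.1×cos(15°) = 13593.0 J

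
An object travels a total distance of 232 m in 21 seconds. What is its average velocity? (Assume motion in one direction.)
v_avg = Δd / Δt = 232 / 21 = 11.05 m/s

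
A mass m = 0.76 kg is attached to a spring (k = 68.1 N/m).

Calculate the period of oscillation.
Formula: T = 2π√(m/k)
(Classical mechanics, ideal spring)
T = 2π√(m/k) = 2π√(0.76/68.1) = 0.6638 s; f = 1/T = 1.507 Hz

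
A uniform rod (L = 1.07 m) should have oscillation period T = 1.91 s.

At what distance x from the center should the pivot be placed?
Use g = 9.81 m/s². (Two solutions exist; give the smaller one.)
T = 2π√((L²/12 + x²)/(gx)). Let c = T²g/(4π²) = 0.9065.
x² − cx + L²/12 = 0 → x = (c − √(c² − L²/3))/2 = 0.1215 m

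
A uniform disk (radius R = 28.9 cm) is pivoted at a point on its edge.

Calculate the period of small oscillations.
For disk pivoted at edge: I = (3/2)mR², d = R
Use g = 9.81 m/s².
I/m = (3/2)R² = 0.1253 m²; d = R = 0.289 m
T = 2π√((3/2)R²/(gR)) = 2π√(3R/(2g)) = 1.321 s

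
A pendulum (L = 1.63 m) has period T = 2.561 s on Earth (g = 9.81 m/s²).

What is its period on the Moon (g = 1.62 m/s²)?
T = 2π√(L/g), so T_moon/T_earth = √(g_earth/g_moon)
T_moon = 2π√(1.63/1.62) = 6.303 s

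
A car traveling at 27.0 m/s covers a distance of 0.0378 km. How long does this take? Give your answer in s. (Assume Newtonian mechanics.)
t = d/v (with unit conversion) = 1.4 s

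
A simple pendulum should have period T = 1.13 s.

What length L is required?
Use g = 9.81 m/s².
T = 2π√(L/g) → L = g(T/2π)² = 9.81×(1.13/2π)² = 0.3173 m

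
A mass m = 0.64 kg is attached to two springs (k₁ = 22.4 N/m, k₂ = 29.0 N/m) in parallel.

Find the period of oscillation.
k_eq = k₁+k₂ = 51.4 N/m
T = 2π√(m/k_eq) = 2π√(0.64/51.4) = 0.7011 s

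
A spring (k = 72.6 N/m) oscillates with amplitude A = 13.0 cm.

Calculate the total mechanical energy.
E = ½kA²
E = ½kA² = ½×72.6×(0.13)² = 0.6135 J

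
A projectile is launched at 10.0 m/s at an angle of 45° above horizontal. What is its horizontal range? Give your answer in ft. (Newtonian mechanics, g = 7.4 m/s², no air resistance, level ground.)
R = v₀² sin(2θ) / g (with unit conversion) = 44.34 ft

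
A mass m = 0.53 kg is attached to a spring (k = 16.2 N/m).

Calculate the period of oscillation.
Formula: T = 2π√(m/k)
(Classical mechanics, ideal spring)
T = 2π√(m/k) = 2π√(0.53/16.2) = 1.136 s; f = 1/T = 0.8799 Hz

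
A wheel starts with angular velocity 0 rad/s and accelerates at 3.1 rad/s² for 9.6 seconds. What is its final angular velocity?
ω = ω₀ + αt = 0 + 3.1 × 9.6 = 29.76 rad/s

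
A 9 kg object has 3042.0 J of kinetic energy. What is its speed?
KE = ½mv² → v = √(2KE/m) = √(2×3042.0/9) = 26.0 m/s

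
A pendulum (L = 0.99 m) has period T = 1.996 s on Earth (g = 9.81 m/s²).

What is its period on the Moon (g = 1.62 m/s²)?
T = 2π√(L/g), so T_moon/T_earth = √(g_earth/g_moon)
T_moon = 2π√(0.99/1.62) = 4.912 s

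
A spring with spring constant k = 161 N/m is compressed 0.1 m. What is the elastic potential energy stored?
PE = ½kx² = ½×161×0.1² = 0.805 J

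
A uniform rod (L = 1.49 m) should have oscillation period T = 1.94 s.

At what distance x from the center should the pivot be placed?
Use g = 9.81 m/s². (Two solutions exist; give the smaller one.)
T = 2π√((L²/12 + x²)/(gx)). Let c = T²g/(4π²) = 0.9352.
x² − cx + L²/12 = 0 → x = (c − √(c² − L²/3))/2 = 0.2842 m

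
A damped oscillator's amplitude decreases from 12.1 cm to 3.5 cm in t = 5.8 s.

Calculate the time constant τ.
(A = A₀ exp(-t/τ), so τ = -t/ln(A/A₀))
A/A₀ = 3.5/12.1 = 0.2893; ln(A/A₀) = -1.24
τ = −t/ln(A/A₀) = −5.8/-1.24 = 4.676 s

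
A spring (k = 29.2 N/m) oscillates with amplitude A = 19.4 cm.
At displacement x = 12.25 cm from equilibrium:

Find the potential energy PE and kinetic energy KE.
E_total = ½kA² = ½×29.2×(0.194)² = 0.5495 J
PE = ½kx² = ½×29.2×(0.1225)² = 0.2191 J
KE = E_total − PE = 0.3304 J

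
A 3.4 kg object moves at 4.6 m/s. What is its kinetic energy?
KE = ½mv² = ½×3.4×4.6² = 35.972 J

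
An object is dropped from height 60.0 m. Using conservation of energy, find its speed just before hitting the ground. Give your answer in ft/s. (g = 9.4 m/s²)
mgh = ½mv² → v = √(2gh) = √(2×9.4×60) = 33.59 m/s = 110.2 ft/s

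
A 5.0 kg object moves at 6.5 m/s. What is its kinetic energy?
KE = ½mv² = ½×5.0×6.5² = 105.625 J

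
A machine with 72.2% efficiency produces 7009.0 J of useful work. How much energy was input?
W_in = W_out/η = 7009.0/0.722 = 9707.8 J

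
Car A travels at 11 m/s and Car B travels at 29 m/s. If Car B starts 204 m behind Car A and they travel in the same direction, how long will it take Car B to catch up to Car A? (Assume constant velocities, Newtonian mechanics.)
Relative speed: v_rel = 29 - 11 = 18 m/s
Time to catch: t = d₀/v_rel = 204/18 = 11.33 s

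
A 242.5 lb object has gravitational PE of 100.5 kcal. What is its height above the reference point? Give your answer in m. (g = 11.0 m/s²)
PE = mgh → h = PE/(mg) = 4.205e+05 J / (110 kg × 11.0 m/s²) = 347.5 m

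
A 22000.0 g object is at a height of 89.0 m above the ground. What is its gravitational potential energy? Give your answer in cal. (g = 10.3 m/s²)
PE = mgh = 22 kg × 10.3 m/s² × 89 m = 2.017e+04 J = 4820.0 cal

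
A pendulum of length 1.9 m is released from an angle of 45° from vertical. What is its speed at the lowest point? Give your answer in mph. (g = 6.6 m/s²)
h = L(1 − cosθ) = 1.9×(1 − cos45°) = 0.5565 m
v = √(2gh) = √(2×6.6×0.5565) = 2.71 m/s = 6.063 mph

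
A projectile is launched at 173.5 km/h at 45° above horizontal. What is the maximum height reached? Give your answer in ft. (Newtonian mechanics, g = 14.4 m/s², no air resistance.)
H = v₀²sin²(θ)/(2g) (with unit conversion) = 132.3 ft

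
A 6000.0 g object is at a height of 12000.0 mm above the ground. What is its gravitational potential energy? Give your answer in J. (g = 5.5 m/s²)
PE = mgh = 6 kg × 5.5 m/s² × 12 m = 396 J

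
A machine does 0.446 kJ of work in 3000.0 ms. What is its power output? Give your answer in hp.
P = W/t = 446 J / 3 s = 148.7 W = 0.1994 hp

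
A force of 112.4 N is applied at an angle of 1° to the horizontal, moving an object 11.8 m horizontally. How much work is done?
W = Fd cosθ = 112.4×11.8×cos(1°) = 1326.1 J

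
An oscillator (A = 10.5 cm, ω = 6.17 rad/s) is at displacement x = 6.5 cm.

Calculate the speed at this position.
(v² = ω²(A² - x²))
v = ω√(A² − x²) = 6.17×√(0.105² − 0.065²) = 0.5088 m/s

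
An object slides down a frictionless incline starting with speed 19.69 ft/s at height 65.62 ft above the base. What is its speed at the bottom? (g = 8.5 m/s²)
½mv₀² + mgh = ½mv² → v = √(v₀² + 2gh) = √(6.002² + 2×8.5×20) = 19.39 m/s = 63.62 ft/s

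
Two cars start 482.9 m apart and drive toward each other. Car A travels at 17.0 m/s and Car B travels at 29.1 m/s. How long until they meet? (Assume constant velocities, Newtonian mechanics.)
Combined speed: v_combined = 17.0 + 29.1 = 46.1 m/s
Time to meet: t = d/46.1 = 482.9/46.1 = 10.48 s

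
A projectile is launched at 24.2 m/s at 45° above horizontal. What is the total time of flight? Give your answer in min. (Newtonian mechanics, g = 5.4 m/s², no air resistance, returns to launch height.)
T = 2v₀sin(θ)/g (with unit conversion) = 0.1056 min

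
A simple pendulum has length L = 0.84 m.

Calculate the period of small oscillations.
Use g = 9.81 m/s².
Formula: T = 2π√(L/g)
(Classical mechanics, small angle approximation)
T = 2π√(L/g) = 2π√(0.84/9.81) = 1.839 s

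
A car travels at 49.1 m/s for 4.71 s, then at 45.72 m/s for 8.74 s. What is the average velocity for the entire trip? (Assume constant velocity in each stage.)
d₁ = v₁t₁ = 49.1 × 4.71 = 231.261 m
d₂ = v₂t₂ = 45.72 × 8.74 = 399.593 m
d_total = 630.85 m, t_total = 13.45 s
v_avg = d_total/t_total = 630.85/13.45 = 46.9 m/s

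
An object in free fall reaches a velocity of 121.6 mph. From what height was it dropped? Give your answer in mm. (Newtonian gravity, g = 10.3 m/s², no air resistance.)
h = v²/(2g) (with unit conversion) = 143400.0 mm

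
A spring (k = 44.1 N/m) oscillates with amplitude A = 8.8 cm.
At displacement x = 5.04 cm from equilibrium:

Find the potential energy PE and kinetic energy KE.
E_total = ½kA² = ½×44.1×(0.088)² = 0.1708 J
PE = ½kx² = ½×44.1×(0.0504)² = 0.05601 J
KE = E_total − PE = 0.1147 J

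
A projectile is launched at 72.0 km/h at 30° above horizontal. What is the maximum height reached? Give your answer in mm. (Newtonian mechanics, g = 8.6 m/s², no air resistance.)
H = v₀²sin²(θ)/(2g) (with unit conversion) = 5814.0 mm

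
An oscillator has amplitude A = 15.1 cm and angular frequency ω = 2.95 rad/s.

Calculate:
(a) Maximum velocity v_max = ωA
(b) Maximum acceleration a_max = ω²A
v_max = ωA = 2.95×0.151 = 0.4455 m/s
a_max = ω²A = 2.95²×0.151 = 1.314 m/s²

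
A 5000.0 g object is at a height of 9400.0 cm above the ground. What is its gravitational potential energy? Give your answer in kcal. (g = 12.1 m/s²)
PE = mgh = 5 kg × 12.1 m/s² × 94 m = 5687 J = 1.359 kcal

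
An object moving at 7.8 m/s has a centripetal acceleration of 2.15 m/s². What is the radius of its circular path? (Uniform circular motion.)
r = v²/a_c = 7.8²/2.15 = 28.3 m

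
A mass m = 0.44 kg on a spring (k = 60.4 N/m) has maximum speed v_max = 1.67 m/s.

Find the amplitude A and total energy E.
½mv²_max = ½kA² → A = v_max√(m/k) = 1.67×√(0.44/60.4) = 0.1425 m = 14.25 cm
E = ½mv²_max = ½×0.44×1.67² = 0.6136 J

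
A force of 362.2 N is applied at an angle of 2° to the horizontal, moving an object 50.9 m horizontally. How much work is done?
W = Fd cosθ = 362.2×50.9×cos(2°) = 18425.0 J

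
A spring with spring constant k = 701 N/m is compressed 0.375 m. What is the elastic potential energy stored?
PE = ½kx² = ½×701×0.375² = 49.29 J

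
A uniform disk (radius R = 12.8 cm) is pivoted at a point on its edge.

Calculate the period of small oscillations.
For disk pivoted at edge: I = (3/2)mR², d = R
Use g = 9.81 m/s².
I/m = (3/2)R² = 0.02458 m²; d = R = 0.128 m
T = 2π√((3/2)R²/(gR)) = 2π√(3R/(2g)) = 0.879 s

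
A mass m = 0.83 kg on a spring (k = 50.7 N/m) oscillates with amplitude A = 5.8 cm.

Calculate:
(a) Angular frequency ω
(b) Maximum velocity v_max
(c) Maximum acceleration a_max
ω = √(k/m) = √(50.7/0.83) = 7.816 rad/s
v_max = ωA = 7.816×0.058 = 0.4533 m/s
a_max = ω²A = 7.816²×0.058 = 3.543 m/s²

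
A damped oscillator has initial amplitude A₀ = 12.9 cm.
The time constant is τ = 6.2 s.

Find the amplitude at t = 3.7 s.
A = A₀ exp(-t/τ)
A = A₀ exp(−t/τ) = 12.9×exp(−3.7/6.2) = 7.103 cm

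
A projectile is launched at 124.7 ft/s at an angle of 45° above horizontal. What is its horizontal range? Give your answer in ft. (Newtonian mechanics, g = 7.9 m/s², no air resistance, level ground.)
R = v₀² sin(2θ) / g (with unit conversion) = 600.0 ft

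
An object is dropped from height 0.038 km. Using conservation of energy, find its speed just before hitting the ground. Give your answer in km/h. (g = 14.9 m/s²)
mgh = ½mv² → v = √(2gh) = √(2×14.9×38) = 33.65 m/s = 121.1 km/h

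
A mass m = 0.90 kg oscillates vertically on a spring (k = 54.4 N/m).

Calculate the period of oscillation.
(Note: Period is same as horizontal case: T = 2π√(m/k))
T = 2π√(m/k) = 2π√(0.9/54.4) = 0.8082 s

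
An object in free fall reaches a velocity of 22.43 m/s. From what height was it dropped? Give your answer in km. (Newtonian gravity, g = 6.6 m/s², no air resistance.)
h = v²/(2g) (with unit conversion) = 0.03811 km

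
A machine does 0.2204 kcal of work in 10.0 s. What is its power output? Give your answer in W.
P = W/t = 922.2 J / 10 s = 92.22 W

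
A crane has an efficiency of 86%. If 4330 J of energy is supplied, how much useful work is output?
W_out = η × W_in = 0.86 × 4330 = 3723.8 J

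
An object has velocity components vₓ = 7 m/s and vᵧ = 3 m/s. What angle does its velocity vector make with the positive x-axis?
θ = arctan(vᵧ/vₓ) = arctan(3/7) = 23.2°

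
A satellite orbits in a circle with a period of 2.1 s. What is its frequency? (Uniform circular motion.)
f = 1/T = 1/2.1 = 0.4762 Hz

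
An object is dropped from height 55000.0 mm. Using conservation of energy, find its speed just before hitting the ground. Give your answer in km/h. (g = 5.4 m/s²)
mgh = ½mv² → v = √(2gh) = √(2×5.4×55) = 24.37 m/s = 87.74 km/h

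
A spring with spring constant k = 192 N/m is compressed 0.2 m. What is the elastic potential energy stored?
PE = ½kx² = ½×192×0.2² = 3.84 J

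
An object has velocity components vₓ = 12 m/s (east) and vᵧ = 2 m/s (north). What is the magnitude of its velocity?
|v| = √(vₓ² + vᵧ²) = √(12² + 2²) = √(148) = 12.17 m/s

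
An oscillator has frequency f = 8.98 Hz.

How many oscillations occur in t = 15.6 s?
n = f×t = 8.98×15.6 = 140.1 oscillations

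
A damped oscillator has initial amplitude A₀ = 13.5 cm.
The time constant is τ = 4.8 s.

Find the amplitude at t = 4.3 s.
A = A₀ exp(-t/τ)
A = A₀ exp(−t/τ) = 13.5×exp(−4.3/4.8) = 5.512 cm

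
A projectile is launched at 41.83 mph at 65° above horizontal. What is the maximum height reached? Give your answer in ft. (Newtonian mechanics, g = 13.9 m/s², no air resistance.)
H = v₀²sin²(θ)/(2g) (with unit conversion) = 33.9 ft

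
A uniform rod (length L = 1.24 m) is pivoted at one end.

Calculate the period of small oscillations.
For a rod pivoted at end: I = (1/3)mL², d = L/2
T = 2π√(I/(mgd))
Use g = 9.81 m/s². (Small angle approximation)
I/m = (1/3)L² = 0.5125 m²; d = L/2 = 0.62 m
T = 2π√(I/(mgd)) = 2π√(0.5125/(9.81×0.62)) = 1.824 s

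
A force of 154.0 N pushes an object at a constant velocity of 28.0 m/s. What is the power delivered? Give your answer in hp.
P = Fv = 154 N × 28 m/s = 4312 W = 5.782 hp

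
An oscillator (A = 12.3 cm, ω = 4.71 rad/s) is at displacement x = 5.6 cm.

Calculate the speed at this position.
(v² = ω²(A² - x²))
v = ω√(A² − x²) = 4.71×√(0.123² − 0.056²) = 0.5158 m/s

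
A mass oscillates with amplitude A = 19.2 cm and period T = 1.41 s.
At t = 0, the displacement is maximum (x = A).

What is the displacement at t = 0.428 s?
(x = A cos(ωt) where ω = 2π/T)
ω = 2π/T = 2π/1.41 = 4.456 rad/s
x = A cos(ωt) = 19.2×cos(4.456×0.428) = -6.338 cm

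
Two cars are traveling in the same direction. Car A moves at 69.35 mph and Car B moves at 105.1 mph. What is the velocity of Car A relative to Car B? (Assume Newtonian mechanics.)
v_rel = v_A - v_B = 69.35 - 105.1 = -35.75 mph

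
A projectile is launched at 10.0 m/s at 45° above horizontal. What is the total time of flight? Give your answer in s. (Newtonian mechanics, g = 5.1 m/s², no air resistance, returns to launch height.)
T = 2v₀sin(θ)/g = 2.773 s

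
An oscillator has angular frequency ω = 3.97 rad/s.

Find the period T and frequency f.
T = 2π/ω = 2π/3.97 = 1.583 s; f = ω/2π = 0.6318 Hz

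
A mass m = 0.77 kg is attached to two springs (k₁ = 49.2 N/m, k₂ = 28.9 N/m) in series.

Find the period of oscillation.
k_eq = k₁k₂/(k₁+k₂) = 18.21 N/m
T = 2π√(m/k_eq) = 2π√(0.77/18.21) = 1.292 s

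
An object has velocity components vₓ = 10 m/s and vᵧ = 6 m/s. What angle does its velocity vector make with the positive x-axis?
θ = arctan(vᵧ/vₓ) = arctan(6/10) = 30.96°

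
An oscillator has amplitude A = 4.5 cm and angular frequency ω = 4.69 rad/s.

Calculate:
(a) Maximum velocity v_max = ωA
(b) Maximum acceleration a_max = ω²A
v_max = ωA = 4.69×0.045 = 0.2111 m/s
a_max = ω²A = 4.69²×0.045 = 0.9898 m/s²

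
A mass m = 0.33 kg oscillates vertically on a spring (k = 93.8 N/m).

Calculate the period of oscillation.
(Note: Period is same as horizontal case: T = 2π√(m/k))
T = 2π√(m/k) = 2π√(0.33/93.8) = 0.3727 s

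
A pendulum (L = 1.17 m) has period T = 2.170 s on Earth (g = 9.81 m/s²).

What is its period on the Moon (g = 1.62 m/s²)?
T = 2π√(L/g), so T_moon/T_earth = √(g_earth/g_moon)
T_moon = 2π√(1.17/1.62) = 5.34 s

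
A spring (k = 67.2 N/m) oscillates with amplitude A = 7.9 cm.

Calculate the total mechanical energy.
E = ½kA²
E = ½kA² = ½×67.2×(0.079)² = 0.2097 J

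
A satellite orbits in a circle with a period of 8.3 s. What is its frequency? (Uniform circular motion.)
f = 1/T = 1/8.3 = 0.1205 Hz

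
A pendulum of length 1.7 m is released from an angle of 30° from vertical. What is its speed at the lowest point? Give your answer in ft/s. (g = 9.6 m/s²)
h = L(1 − cosθ) = 1.7×(1 − cos30°) = 0.2278 m
v = √(2gh) = √(2×9.6×0.2278) = 2.091 m/s = 6.861 ft/s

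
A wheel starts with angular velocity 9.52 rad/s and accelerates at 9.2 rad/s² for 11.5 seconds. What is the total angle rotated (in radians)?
θ = ω₀t + ½αt² = 9.52×11.5 + ½×9.2×11.5² = 717.83 rad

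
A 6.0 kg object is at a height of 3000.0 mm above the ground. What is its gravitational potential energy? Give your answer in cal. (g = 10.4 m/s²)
PE = mgh = 6 kg × 10.4 m/s² × 3 m = 187.2 J = 44.74 cal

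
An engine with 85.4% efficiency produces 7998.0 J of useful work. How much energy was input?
W_in = W_out/η = 7998.0/0.854 = 9365.3 J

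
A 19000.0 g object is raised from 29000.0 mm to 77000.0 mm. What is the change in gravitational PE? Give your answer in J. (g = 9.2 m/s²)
ΔPE = mg(h₂ − h₁) = 19 kg × 9.2 m/s² × (77 − 29) m = 8390 J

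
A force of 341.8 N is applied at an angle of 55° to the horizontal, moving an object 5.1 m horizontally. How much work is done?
W = Fd cosθ = 341.8×5.1×cos(55°) = 999.85 J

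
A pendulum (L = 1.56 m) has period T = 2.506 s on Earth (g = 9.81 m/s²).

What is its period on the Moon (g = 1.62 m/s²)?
T = 2π√(L/g), so T_moon/T_earth = √(g_earth/g_moon)
T_moon = 2π√(1.56/1.62) = 6.166 s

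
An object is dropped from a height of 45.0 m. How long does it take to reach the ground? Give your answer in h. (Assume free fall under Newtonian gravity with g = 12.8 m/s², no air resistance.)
t = √(2h/g) (with unit conversion) = 0.0007366 h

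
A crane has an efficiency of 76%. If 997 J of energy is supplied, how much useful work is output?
W_out = η × W_in = 0.76 × 997 = 757.72 J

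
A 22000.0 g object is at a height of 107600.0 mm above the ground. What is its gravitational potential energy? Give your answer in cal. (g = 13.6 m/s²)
PE = mgh = 22 kg × 13.6 m/s² × 107.6 m = 3.219e+04 J = 7695.0 cal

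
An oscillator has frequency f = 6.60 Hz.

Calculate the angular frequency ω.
ω = 2πf = 2π×6.6 = 41.47 rad/s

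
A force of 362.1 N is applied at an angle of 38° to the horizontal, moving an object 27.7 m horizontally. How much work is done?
W = Fd cosθ = 362.1×27.7×cos(38°) = 7903.9 J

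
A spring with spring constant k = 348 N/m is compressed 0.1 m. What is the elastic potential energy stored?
PE = ½kx² = ½×348×0.1² = 1.74 J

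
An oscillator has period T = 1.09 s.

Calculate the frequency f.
f = 1/T = 1/1.09 = 0.9174 Hz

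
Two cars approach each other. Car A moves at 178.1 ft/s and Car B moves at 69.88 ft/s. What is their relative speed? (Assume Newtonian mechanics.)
v_rel = v_A + v_B = 178.1 + 69.88 = 248.0 ft/s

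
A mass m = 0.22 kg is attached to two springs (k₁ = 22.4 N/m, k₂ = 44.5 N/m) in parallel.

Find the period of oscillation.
k_eq = k₁+k₂ = 66.9 N/m
T = 2π√(m/k_eq) = 2π√(0.22/66.9) = 0.3603 s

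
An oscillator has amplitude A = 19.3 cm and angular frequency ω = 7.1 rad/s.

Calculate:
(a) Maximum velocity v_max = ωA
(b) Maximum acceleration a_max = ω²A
v_max = ωA = 7.1×0.193 = 1.37 m/s
a_max = ω²A = 7.1²×0.193 = 9.729 m/s²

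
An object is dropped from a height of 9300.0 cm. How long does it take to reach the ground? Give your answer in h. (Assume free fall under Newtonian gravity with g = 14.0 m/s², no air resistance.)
t = √(2h/g) (with unit conversion) = 0.001012 h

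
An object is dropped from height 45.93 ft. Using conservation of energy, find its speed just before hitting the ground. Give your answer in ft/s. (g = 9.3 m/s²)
mgh = ½mv² → v = √(2gh) = √(2×9.3×14) = 16.14 m/s = 52.94 ft/s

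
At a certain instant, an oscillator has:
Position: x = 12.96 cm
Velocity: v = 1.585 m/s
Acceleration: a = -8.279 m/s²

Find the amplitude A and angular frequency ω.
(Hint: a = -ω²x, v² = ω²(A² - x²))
a = −ω²x → ω = √(|a|/x) = √(8.279/0.1296) = 7.993 rad/s
v² = ω²(A² − x²) → A = √(x² + v²/ω²) = √(0.1296² + 1.585²/7.993²) = 0.2369 m = 23.69 cm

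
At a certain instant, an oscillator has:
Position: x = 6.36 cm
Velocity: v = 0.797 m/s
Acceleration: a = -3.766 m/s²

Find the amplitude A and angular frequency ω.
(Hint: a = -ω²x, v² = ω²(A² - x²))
a = −ω²x → ω = √(|a|/x) = √(3.766/0.0636) = 7.695 rad/s
v² = ω²(A² − x²) → A = √(x² + v²/ω²) = √(0.0636² + 0.797²/7.695²) = 0.1215 m = 12.15 cm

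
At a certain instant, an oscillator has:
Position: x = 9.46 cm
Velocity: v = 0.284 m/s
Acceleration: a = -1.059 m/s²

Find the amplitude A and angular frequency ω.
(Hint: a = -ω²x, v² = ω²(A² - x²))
a = −ω²x → ω = √(|a|/x) = √(1.059/0.0946) = 3.346 rad/s
v² = ω²(A² − x²) → A = √(x² + v²/ω²) = √(0.0946² + 0.284²/3.346²) = 0.1271 m = 12.71 cm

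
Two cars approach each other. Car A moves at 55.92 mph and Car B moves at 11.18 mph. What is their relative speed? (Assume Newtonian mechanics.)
v_rel = v_A + v_B = 55.92 + 11.18 = 67.1 mph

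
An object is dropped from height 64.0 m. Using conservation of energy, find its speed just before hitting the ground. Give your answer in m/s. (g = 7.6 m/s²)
mgh = ½mv² → v = √(2gh) = √(2×7.6×64) = 31.19 m/s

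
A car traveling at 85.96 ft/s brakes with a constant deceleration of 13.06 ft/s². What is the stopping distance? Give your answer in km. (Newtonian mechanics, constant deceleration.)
d = v₀² / (2a) (with unit conversion) = 0.08623 km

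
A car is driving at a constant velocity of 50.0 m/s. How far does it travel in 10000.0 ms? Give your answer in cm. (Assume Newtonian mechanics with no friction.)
d = vt (with unit conversion) = 50000.0 cm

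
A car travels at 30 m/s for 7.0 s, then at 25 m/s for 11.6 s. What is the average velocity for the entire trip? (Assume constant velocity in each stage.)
d₁ = v₁t₁ = 30 × 7.0 = 210 m
d₂ = v₂t₂ = 25 × 11.6 = 290 m
d_total = 500.0 m, t_total = 18.6 s
v_avg = d_total/t_total = 500.0/18.6 = 26.88 m/s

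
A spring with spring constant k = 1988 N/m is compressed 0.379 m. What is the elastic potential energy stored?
PE = ½kx² = ½×1988×0.379² = 142.8 J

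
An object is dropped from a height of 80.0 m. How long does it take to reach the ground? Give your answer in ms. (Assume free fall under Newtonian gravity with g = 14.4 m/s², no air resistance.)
t = √(2h/g) (with unit conversion) = 3333.0 ms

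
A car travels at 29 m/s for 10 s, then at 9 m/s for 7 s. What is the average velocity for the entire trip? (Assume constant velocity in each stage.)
d₁ = v₁t₁ = 29 × 10 = 290 m
d₂ = v₂t₂ = 9 × 7 = 63 m
d_total = 353 m, t_total = 17 s
v_avg = d_total/t_total = 353/17 = 20.76 m/s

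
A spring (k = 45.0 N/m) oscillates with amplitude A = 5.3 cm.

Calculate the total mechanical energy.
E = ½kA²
E = ½kA² = ½×45.0×(0.053)² = 0.0632 J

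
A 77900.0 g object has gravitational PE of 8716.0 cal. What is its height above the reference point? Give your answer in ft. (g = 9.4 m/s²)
PE = mgh → h = PE/(mg) = 3.647e+04 J / (77.9 kg × 9.4 m/s²) = 49.8 m = 163.4 ft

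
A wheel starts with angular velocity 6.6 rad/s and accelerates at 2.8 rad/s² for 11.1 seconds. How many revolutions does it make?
θ = ω₀t + ½αt² = 6.6×11.1 + ½×2.8×11.1² = 245.75 rad
Revolutions = θ/(2π) = 245.75/(2π) = 39.11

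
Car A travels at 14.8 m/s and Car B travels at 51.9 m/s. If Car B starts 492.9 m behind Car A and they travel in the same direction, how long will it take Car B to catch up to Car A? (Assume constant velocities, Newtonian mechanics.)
Relative speed: v_rel = 51.9 - 14.8 = 37.1 m/s
Time to catch: t = d₀/v_rel = 492.9/37.1 = 13.29 s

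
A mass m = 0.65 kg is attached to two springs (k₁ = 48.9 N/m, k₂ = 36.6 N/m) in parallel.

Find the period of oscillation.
k_eq = k₁+k₂ = 85.5 N/m
T = 2π√(m/k_eq) = 2π√(0.65/85.5) = 0.5478 s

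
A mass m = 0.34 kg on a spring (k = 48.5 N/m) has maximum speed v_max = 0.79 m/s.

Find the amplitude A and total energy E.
½mv²_max = ½kA² → A = v_max√(m/k) = 0.79×√(0.34/48.5) = 0.06614 m = 6.614 cm
E = ½mv²_max = ½×0.34×0.79² = 0.1061 J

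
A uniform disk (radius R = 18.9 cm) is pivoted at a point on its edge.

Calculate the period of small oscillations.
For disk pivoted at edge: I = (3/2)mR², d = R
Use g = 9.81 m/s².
I/m = (3/2)R² = 0.05358 m²; d = R = 0.189 m
T = 2π√((3/2)R²/(gR)) = 2π√(3R/(2g)) = 1.068 s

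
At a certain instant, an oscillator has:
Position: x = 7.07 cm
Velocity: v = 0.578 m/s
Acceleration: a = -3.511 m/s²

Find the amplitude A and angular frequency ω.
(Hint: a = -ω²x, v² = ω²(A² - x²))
a = −ω²x → ω = √(|a|/x) = √(3.511/0.0707) = 7.047 rad/s
v² = ω²(A² − x²) → A = √(x² + v²/ω²) = √(0.0707² + 0.578²/7.047²) = 0.1083 m = 10.83 cm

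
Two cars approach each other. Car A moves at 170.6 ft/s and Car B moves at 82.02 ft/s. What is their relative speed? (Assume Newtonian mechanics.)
v_rel = v_A + v_B = 170.6 + 82.02 = 252.6 ft/s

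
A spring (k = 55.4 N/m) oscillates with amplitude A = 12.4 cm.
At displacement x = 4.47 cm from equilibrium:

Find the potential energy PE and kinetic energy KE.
E_total = ½kA² = ½×55.4×(0.124)² = 0.4259 J
PE = ½kx² = ½×55.4×(0.0447)² = 0.05535 J
KE = E_total − PE = 0.3706 J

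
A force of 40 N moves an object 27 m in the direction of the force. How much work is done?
W = Fd = 40×27 = 1080.0 J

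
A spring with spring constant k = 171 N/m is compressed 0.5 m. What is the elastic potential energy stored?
PE = ½kx² = ½×171×0.5² = 21.38 J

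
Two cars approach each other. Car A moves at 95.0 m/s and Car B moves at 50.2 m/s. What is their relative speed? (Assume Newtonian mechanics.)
v_rel = v_A + v_B = 95.0 + 50.2 = 145.2 m/s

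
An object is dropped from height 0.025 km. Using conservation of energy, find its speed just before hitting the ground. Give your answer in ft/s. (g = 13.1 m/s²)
mgh = ½mv² → v = √(2gh) = √(2×13.1×25) = 25.59 m/s = 83.97 ft/s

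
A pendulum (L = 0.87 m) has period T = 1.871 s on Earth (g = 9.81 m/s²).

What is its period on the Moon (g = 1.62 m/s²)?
T = 2π√(L/g), so T_moon/T_earth = √(g_earth/g_moon)
T_moon = 2π√(0.87/1.62) = 4.604 s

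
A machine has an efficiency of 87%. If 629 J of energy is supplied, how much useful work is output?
W_out = η × W_in = 0.87 × 629 = 547.23 J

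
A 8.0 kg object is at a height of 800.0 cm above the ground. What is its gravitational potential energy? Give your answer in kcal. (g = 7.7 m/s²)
PE = mgh = 8 kg × 7.7 m/s² × 8 m = 492.8 J = 0.1178 kcal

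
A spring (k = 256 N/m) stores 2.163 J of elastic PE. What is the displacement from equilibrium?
PE = ½kx² → x = √(2PE/k) = √(2×2.163/256) = 0.13 m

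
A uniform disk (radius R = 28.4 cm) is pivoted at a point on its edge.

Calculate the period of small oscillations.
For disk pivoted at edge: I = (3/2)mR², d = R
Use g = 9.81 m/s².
I/m = (3/2)R² = 0.121 m²; d = R = 0.284 m
T = 2π√((3/2)R²/(gR)) = 2π√(3R/(2g)) = 1.309 s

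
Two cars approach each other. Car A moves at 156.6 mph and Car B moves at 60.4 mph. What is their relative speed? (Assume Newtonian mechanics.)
v_rel = v_A + v_B = 156.6 + 60.4 = 217.0 mph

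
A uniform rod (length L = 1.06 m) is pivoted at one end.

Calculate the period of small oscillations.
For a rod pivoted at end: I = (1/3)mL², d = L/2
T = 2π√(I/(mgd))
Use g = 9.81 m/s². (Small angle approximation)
I/m = (1/3)L² = 0.3745 m²; d = L/2 = 0.53 m
T = 2π√(I/(mgd)) = 2π√(0.3745/(9.81×0.53)) = 1.686 s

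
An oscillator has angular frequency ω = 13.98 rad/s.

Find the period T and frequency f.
T = 2π/ω = 2π/13.98 = 0.4494 s; f = ω/2π = 2.225 Hz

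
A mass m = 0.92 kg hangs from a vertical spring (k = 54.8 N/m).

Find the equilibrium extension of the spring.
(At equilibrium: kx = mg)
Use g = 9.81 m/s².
x_eq = mg/k = 0.92×9.81/54.8 = 0.1647 m = 16.47 cm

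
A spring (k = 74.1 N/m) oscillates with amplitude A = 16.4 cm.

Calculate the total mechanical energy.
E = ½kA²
E = ½kA² = ½×74.1×(0.164)² = 0.9965 J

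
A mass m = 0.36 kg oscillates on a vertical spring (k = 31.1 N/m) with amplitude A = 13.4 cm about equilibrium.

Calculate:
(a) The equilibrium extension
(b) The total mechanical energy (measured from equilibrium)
x_eq = mg/k = 0.36×9.81/31.1 = 0.1136 m = 11.36 cm
E = ½kA² = ½×31.1×(0.134)² = 0.2792 J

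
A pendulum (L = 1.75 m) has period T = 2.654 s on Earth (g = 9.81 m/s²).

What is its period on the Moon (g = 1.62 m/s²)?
T = 2π√(L/g), so T_moon/T_earth = √(g_earth/g_moon)
T_moon = 2π√(1.75/1.62) = 6.53 s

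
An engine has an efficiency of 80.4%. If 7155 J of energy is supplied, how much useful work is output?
W_out = η × W_in = 0.804 × 7155 = 5752.6 J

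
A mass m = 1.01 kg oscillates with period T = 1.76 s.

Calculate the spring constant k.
T = 2π√(m/k) → k = m(2π/T)² = 1.01×(2π/1.76)² = 12.87 N/m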